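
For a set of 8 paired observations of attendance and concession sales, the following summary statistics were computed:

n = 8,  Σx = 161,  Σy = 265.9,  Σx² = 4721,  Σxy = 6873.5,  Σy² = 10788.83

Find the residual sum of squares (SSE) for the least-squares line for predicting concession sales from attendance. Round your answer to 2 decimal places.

386.17

Sxx = Σx² − (Σx)²/n = 4721 − 3240.125 = 1480.875
Sxy = Σxy − (Σx)(Σy)/n = 6873.5 − 5351.2375 = 1522.2625
Syy = Σy² − (Σy)²/n = 10788.83 − 8837.85125 = 1950.97875
b = Sxy/Sxx = 1522.2625/1480.875 = 1.027948
SSE = Syy − b·Sxy = 1950.97875 − 1.027948·1522.2625 = 386.172052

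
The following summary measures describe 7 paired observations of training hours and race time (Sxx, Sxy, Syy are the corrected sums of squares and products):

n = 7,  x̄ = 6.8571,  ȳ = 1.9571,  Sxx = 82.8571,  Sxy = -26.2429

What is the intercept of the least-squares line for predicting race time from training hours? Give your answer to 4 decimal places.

4.1289

b = Sxy/Sxx = -26.2429/82.8571 = -0.316725
a = ȳ − b·x̄ = 1.9571 − (-0.316725)·6.8571 = 4.128914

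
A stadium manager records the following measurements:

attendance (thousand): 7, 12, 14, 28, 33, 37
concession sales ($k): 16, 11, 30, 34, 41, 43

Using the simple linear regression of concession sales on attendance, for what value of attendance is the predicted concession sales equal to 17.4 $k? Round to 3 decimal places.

9.563

n = 6, Σx = 131, Σy = 175, Σxy = 4560, Σx² = 3631
Sxx = Σx² − (Σx)²/n = 3631 − 2860.166667 = 770.833333
Sxy = Σxy − (Σx)(Σy)/n = 4560 − 3820.833333 = 739.166667
b = Sxy/Sxx = 739.166667/770.833333 = 0.958919
a = ȳ − b·x̄ = 29.166667 − 0.958919·21.833333 = 8.230270
Set a + b·x = 17.4: x = (17.4 − 8.230270) / 0.958919 = 9.562570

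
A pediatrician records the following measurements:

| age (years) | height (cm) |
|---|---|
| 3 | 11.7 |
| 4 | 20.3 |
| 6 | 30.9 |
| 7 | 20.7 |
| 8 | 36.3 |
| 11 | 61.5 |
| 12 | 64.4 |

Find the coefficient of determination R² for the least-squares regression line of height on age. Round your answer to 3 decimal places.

0.910

n = 7, Σx = 51, Σy = 245.8, Σxy = 2186.3, Σx² = 439, Σy² = 11179.58
Sxx = Σx² − (Σx)²/n = 439 − 371.571429 = 67.428571
Sxy = Σxy − (Σx)(Σy)/n = 2186.3 − 1790.828571 = 395.471429
Syy = Σy² − (Σy)²/n = 11179.58 − 8631.091429 = 2548.488571
R² = Sxy²/(Sxx·Syy) = (395.471429)²/(67.428571·2548.488571) = 0.910130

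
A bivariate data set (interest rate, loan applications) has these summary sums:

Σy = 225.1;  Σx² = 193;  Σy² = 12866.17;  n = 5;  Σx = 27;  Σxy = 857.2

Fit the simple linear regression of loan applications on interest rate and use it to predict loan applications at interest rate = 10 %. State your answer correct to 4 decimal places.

Sxx = Σx² − (Σx)²/n = 193 − 145.8 = 47.2
Sxy = Σxy − (Σx)(Σy)/n = 857.2 − 1215.54 = -358.34
b = Sxy/Sxx = -358.34/47.2 = -7.591949
a = ȳ − b·x̄ = 45.02 − (-7.591949)·5.4 = 86.016525
ŷ(10) = a + b·10 = 86.016525 + (-7.591949)·10 = 10.097034

10.0970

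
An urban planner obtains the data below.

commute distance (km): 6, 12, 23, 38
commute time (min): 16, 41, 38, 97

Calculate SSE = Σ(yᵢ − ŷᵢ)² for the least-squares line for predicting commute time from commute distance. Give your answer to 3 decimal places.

n = 4, Σx = 79, Σy = 192, Σxy = 5148, Σx² = 2153, Σy² = 12790
Sxx = Σx² − (Σx)²/n = 2153 − 1560.25 = 592.75
Sxy = Σxy − (Σx)(Σy)/n = 5148 − 3792 = 1356
Syy = Σy² − (Σy)²/n = 12790 − 9216 = 3574
b = Sxy/Sxx = 1356/592.75 = 2.287642
SSE = Syy − b·Sxy = 3574 − 2.287642·1356 = 471.956980

471.957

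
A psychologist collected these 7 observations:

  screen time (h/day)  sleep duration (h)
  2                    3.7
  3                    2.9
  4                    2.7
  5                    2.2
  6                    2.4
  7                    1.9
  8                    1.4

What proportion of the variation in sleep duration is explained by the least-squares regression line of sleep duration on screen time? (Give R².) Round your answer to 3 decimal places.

0.917

n = 7, Σx = 35, Σy = 17.2, Σxy = 76.8, Σx² = 203, Σy² = 45.56
Sxx = Σx² − (Σx)²/n = 203 − 175 = 28
Sxy = Σxy − (Σx)(Σy)/n = 76.8 − 86 = -9.2
Syy = Σy² − (Σy)²/n = 45.56 − 42.262857 = 3.297143
R² = Sxy²/(Sxx·Syy) = (-9.2)²/(28·3.297143) = 0.916811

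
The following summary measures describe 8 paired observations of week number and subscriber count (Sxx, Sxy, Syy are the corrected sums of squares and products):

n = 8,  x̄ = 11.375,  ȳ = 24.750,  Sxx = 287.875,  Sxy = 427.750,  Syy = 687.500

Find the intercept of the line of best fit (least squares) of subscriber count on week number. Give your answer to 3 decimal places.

b = Sxy/Sxx = 427.75/287.875 = 1.485888
a = ȳ − b·x̄ = 24.75 − 1.485888·11.375 = 7.848024

7.848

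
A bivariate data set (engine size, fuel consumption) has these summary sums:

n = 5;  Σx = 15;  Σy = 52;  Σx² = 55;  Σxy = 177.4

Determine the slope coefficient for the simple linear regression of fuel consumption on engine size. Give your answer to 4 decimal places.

Sxx = Σx² − (Σx)²/n = 55 − 45 = 10
Sxy = Σxy − (Σx)(Σy)/n = 177.4 − 156 = 21.4
b = Sxy/Sxx = 21.4/10 = 2.14

2.1400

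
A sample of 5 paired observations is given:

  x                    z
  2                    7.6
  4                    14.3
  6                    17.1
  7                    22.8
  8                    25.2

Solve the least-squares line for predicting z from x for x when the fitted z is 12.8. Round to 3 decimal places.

n = 5, Σx = 27, Σy = 87, Σxy = 536.2, Σx² = 169
Sxx = Σx² − (Σx)²/n = 169 − 145.8 = 23.2
Sxy = Σxy − (Σx)(Σy)/n = 536.2 − 469.8 = 66.4
b = Sxy/Sxx = 66.4/23.2 = 2.862069
a = ȳ − b·x̄ = 17.4 − 2.862069·5.4 = 1.944828
Set a + b·x = 12.8: x = (12.8 − 1.944828) / 2.862069 = 3.792771

3.793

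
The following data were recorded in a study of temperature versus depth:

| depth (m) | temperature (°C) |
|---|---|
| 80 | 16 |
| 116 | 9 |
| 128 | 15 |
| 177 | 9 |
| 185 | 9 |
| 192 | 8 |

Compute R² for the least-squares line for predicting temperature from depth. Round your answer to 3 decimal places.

n = 6, Σx = 878, Σy = 66, Σxy = 9038, Σx² = 138658, Σy² = 788
Sxx = Σx² − (Σx)²/n = 138658 − 128480.666667 = 10177.333333
Sxy = Σxy − (Σx)(Σy)/n = 9038 − 9658 = -620
Syy = Σy² − (Σy)²/n = 788 − 726 = 62
R² = Sxy²/(Sxx·Syy) = (-620)²/(10177.333333·62) = 0.609197

0.609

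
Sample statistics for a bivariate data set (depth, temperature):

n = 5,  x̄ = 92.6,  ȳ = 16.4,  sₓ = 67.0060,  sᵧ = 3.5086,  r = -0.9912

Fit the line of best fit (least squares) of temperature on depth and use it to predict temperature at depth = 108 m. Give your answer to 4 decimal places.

15.6007

b = r · sᵧ/sₓ = -0.9912 · 3.5086/67.006 = -0.051902
a = ȳ − b·x̄ = 16.4 − (-0.051902)·92.6 = 21.206096
ŷ(108) = a + b·108 = 21.206096 + (-0.051902)·108 = 15.600714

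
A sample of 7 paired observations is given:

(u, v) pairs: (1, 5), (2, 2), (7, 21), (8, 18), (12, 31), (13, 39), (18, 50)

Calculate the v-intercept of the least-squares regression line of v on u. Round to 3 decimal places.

n = 7, Σx = 61, Σy = 166, Σxy = 2079, Σx² = 755
Sxx = Σx² − (Σx)²/n = 755 − 531.571429 = 223.428571
Sxy = Σxy − (Σx)(Σy)/n = 2079 − 1446.571429 = 632.428571
b = Sxy/Sxx = 632.428571/223.428571 = 2.830563
a = ȳ − b·x̄ = 23.714286 − 2.830563·8.714286 = -0.952046

-0.952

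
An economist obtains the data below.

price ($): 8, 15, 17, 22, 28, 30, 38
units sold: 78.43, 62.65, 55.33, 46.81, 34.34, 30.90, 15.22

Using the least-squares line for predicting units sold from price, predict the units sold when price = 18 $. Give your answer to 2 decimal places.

n = 7, Σx = 158, Σy = 323.68, Σxy = 6004.5, Σx² = 4190
Sxx = Σx² − (Σx)²/n = 4190 − 3566.285714 = 623.714286
Sxy = Σxy − (Σx)(Σy)/n = 6004.5 − 7305.92 = -1301.42
b = Sxy/Sxx = -1301.42/623.714286 = -2.086564
a = ȳ − b·x̄ = 46.24 − (-2.086564)·22.571429 = 93.336738
ŷ(18) = a + b·18 = 93.336738 + (-2.086564)·18 = 55.778580

55.78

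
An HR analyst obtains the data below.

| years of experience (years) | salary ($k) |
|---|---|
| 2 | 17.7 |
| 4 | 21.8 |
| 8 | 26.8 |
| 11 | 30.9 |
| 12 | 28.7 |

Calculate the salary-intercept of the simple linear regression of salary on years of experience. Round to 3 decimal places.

16.359

n = 5, Σx = 37, Σy = 125.9, Σxy = 1021.3, Σx² = 349
Sxx = Σx² − (Σx)²/n = 349 − 273.8 = 75.2
Sxy = Σxy − (Σx)(Σy)/n = 1021.3 − 931.66 = 89.64
b = Sxy/Sxx = 89.64/75.2 = 1.192021
a = ȳ − b·x̄ = 25.18 − 1.192021·7.4 = 16.359043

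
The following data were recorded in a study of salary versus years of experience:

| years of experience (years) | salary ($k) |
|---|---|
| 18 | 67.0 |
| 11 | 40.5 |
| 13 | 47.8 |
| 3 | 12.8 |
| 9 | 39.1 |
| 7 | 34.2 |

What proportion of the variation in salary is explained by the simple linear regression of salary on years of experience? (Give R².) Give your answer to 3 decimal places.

0.968

n = 6, Σx = 61, Σy = 241.4, Σxy = 2902.6, Σx² = 753, Σy² = 11276.38
Sxx = Σx² − (Σx)²/n = 753 − 620.166667 = 132.833333
Sxy = Σxy − (Σx)(Σy)/n = 2902.6 − 2454.233333 = 448.366667
Syy = Σy² − (Σy)²/n = 11276.38 − 9712.326667 = 1564.053333
R² = Sxy²/(Sxx·Syy) = (448.366667)²/(132.833333·1564.053333) = 0.967627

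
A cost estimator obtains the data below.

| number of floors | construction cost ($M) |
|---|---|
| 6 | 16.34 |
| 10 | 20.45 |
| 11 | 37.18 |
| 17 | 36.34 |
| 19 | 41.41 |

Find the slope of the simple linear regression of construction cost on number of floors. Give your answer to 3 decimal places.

1.806

n = 5, Σx = 63, Σy = 151.72, Σxy = 2116.09, Σx² = 907
Sxx = Σx² − (Σx)²/n = 907 − 793.8 = 113.2
Sxy = Σxy − (Σx)(Σy)/n = 2116.09 − 1911.672 = 204.418
b = Sxy/Sxx = 204.418/113.2 = 1.805813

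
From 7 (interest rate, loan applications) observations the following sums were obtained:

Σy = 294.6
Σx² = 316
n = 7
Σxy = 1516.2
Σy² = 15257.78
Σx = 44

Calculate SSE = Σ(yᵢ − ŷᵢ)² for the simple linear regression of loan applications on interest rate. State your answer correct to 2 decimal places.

3.32

Sxx = Σx² − (Σx)²/n = 316 − 276.571429 = 39.428571
Sxy = Σxy − (Σx)(Σy)/n = 1516.2 − 1851.771429 = -335.571429
Syy = Σy² − (Σy)²/n = 15257.78 − 12398.451429 = 2859.328571
b = Sxy/Sxx = -335.571429/39.428571 = -8.510870
SSE = Syy − b·Sxy = 2859.328571 − (-8.510870)·(-335.571429) = 3.323913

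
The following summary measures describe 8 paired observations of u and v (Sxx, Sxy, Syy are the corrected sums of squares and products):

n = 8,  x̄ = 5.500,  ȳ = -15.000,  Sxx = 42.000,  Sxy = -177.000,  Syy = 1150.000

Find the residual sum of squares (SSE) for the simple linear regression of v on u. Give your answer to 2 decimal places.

404.07

b = Sxy/Sxx = -177/42 = -4.214286
SSE = Syy − b·Sxy = 1150 − (-4.214286)·(-177) = 404.071429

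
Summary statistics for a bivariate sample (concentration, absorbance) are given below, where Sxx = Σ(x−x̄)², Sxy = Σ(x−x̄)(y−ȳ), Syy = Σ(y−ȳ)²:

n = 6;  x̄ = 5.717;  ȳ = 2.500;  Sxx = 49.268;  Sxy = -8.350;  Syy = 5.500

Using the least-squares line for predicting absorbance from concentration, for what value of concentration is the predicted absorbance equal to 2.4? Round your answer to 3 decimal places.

6.307

b = Sxy/Sxx = -8.35/49.268 = -0.169481
a = ȳ − b·x̄ = 2.5 − (-0.169481)·5.717 = 3.468924
Set a + b·x = 2.4: x = (2.4 − 3.468924) / (-0.169481) = 6.307036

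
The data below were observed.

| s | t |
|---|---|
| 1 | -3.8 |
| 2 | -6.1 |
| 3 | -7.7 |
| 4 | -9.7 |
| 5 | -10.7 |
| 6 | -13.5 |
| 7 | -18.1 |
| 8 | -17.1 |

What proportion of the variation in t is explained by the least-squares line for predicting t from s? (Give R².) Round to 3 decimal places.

n = 8, Σx = 36, Σy = -86.7, Σxy = -475.9, Σx² = 204, Σy² = 1121.79
Sxx = Σx² − (Σx)²/n = 204 − 162 = 42
Sxy = Σxy − (Σx)(Σy)/n = -475.9 − (-390.15) = -85.75
Syy = Σy² − (Σy)²/n = 1121.79 − 939.61125 = 182.17875
R² = Sxy²/(Sxx·Syy) = (-85.75)²/(42·182.17875) = 0.960995

0.961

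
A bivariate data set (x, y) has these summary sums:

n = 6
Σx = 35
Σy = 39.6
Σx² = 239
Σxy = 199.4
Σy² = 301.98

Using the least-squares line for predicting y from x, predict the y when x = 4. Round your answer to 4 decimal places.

Sxx = Σx² − (Σx)²/n = 239 − 204.166667 = 34.833333
Sxy = Σxy − (Σx)(Σy)/n = 199.4 − 231 = -31.6
b = Sxy/Sxx = -31.6/34.833333 = -0.907177
a = ȳ − b·x̄ = 6.6 − (-0.907177)·5.833333 = 11.891866
ŷ(4) = a + b·4 = 11.891866 + (-0.907177)·4 = 8.263158

8.2632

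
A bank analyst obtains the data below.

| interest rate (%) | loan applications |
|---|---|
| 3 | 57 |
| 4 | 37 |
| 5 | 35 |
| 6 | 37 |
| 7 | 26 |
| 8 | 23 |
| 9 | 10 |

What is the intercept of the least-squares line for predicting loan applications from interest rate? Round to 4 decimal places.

n = 7, Σx = 42, Σy = 225, Σxy = 1172, Σx² = 280
Sxx = Σx² − (Σx)²/n = 280 − 252 = 28
Sxy = Σxy − (Σx)(Σy)/n = 1172 − 1350 = -178
b = Sxy/Sxx = -178/28 = -6.357143
a = ȳ − b·x̄ = 32.142857 − (-6.357143)·6 = 70.285714

70.2857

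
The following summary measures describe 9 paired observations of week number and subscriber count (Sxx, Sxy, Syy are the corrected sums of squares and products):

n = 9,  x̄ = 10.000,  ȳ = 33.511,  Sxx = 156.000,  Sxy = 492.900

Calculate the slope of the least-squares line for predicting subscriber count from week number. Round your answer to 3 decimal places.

3.160

b = Sxy/Sxx = 492.9/156 = 3.159615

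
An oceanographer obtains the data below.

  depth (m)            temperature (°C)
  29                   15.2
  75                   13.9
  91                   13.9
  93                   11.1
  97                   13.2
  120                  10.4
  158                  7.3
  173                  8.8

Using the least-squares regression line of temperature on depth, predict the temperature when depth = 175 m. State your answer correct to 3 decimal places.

7.814

n = 8, Σx = 836, Σy = 93.8, Σxy = 8984.7, Σx² = 102098
Sxx = Σx² − (Σx)²/n = 102098 − 87362 = 14736
Sxy = Σxy − (Σx)(Σy)/n = 8984.7 − 9802.1 = -817.4
b = Sxy/Sxx = -817.4/14736 = -0.055470
a = ȳ − b·x̄ = 11.725 − (-0.055470)·104.5 = 17.521573
ŷ(175) = a + b·175 = 17.521573 + (-0.055470)·175 = 7.814393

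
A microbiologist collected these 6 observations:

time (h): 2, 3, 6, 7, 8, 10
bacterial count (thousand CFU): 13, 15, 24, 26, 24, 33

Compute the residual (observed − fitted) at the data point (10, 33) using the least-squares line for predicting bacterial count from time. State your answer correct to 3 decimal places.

n = 6, Σx = 36, Σy = 135, Σxy = 919, Σx² = 262
Sxx = Σx² − (Σx)²/n = 262 − 216 = 46
Sxy = Σxy − (Σx)(Σy)/n = 919 − 810 = 109
b = Sxy/Sxx = 109/46 = 2.369565
a = ȳ − b·x̄ = 22.5 − 2.369565·6 = 8.282609
ŷ(10) = 8.282609 + 2.369565·10 = 31.978261
residual = y − ŷ = 33 − 31.978261 = 1.021739

1.022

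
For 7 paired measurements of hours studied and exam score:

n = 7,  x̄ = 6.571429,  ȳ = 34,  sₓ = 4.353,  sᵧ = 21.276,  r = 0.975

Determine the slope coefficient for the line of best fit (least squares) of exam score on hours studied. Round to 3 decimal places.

b = r · sᵧ/sₓ = 0.975 · 21.276/4.353 = 4.765472

4.765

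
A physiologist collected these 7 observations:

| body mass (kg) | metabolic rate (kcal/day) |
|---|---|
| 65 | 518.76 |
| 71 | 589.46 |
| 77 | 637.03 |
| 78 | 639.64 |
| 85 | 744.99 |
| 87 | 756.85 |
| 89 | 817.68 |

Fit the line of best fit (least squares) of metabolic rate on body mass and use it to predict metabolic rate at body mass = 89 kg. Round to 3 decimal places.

n = 7, Σx = 552, Σy = 4704.41, Σxy = 376457.91, Σx² = 43994
Sxx = Σx² − (Σx)²/n = 43994 − 43529.142857 = 464.857143
Sxy = Σxy − (Σx)(Σy)/n = 376457.91 − 370976.331429 = 5481.578571
b = Sxy/Sxx = 5481.578571/464.857143 = 11.791964
a = ȳ − b·x̄ = 672.058571 − 11.791964·78.857143 = -257.821998
ŷ(89) = a + b·89 = -257.821998 + 11.791964·89 = 791.662775

791.663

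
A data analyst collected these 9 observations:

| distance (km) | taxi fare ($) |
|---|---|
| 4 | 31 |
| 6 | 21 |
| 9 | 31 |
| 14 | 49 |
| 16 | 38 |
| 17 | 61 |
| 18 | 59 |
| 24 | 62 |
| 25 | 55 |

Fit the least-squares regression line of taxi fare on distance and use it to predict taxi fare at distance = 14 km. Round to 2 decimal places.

43.84

n = 9, Σx = 133, Σy = 407, Σxy = 6785, Σx² = 2399
Sxx = Σx² − (Σx)²/n = 2399 − 1965.444444 = 433.555556
Sxy = Σxy − (Σx)(Σy)/n = 6785 − 6014.555556 = 770.444444
b = Sxy/Sxx = 770.444444/433.555556 = 1.777037
a = ȳ − b·x̄ = 45.222222 − 1.777037·14.777778 = 18.961558
ŷ(14) = a + b·14 = 18.961558 + 1.777037·14 = 43.840082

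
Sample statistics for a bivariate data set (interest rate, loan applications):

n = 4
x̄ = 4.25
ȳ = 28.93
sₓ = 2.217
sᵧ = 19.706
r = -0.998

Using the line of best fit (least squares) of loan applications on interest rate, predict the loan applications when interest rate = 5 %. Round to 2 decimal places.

22.28

b = r · sᵧ/sₓ = -0.998 · 19.706/2.217 = -8.870811
a = ȳ − b·x̄ = 28.93 − (-8.870811)·4.25 = 66.630947
ŷ(5) = a + b·5 = 66.630947 + (-8.870811)·5 = 22.276892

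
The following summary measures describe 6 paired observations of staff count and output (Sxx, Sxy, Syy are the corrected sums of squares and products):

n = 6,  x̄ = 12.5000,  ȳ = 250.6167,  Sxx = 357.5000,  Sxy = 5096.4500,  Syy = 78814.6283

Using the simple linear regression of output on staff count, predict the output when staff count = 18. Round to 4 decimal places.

329.0236

b = Sxy/Sxx = 5096.45/357.5 = 14.255804
a = ȳ − b·x̄ = 250.6167 − 14.255804·12.5 = 72.419148
ŷ(18) = a + b·18 = 72.419148 + 14.255804·18 = 329.023623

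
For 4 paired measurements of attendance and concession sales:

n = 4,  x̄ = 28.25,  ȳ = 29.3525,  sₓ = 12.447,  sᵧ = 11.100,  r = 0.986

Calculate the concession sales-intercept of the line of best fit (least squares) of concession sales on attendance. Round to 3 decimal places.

b = r · sᵧ/sₓ = 0.986 · 11.1/12.447 = 0.879296
a = ȳ − b·x̄ = 29.3525 − 0.879296·28.25 = 4.512382

4.512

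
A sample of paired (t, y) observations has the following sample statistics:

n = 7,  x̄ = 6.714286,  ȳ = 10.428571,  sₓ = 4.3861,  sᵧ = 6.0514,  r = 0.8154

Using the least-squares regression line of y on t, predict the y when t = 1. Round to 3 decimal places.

b = r · sᵧ/sₓ = 0.8154 · 6.0514/4.3861 = 1.124988
a = ȳ − b·x̄ = 10.428571 − 1.124988·6.714286 = 2.875077
ŷ(1) = a + b·1 = 2.875077 + 1.124988·1 = 4.000066

4.000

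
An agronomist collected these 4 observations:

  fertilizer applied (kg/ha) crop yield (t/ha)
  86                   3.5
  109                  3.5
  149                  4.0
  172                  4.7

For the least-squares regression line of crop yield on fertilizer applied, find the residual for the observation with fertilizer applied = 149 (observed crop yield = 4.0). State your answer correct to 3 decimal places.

n = 4, Σx = 516, Σy = 15.7, Σxy = 2086.9, Σx² = 71062
Sxx = Σx² − (Σx)²/n = 71062 − 66564 = 4498
Sxy = Σxy − (Σx)(Σy)/n = 2086.9 − 2025.3 = 61.6
b = Sxy/Sxx = 61.6/4498 = 0.013695
a = ȳ − b·x̄ = 3.925 − 0.013695·129 = 2.158348
ŷ(149) = 2.158348 + 0.013695·149 = 4.198900
residual = y − ŷ = 4.0 − 4.198900 = -0.198900

-0.199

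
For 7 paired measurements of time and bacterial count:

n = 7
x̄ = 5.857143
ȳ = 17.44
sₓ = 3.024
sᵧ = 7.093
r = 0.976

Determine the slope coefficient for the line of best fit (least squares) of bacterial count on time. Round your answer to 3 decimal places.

b = r · sᵧ/sₓ = 0.976 · 7.093/3.024 = 2.289275

2.289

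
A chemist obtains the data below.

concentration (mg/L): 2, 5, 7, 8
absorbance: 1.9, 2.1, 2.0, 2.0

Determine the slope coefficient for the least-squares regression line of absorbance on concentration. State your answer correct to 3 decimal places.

n = 4, Σx = 22, Σy = 8, Σxy = 44.3, Σx² = 142
Sxx = Σx² − (Σx)²/n = 142 − 121 = 21
Sxy = Σxy − (Σx)(Σy)/n = 44.3 − 44 = 0.3
b = Sxy/Sxx = 0.3/21 = 0.014286

0.014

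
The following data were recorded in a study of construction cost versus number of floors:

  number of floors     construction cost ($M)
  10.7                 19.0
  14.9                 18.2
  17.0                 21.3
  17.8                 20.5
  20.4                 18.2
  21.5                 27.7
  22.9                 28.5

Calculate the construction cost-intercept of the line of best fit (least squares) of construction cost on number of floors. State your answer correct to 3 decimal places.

n = 7, Σx = 125.2, Σy = 153.4, Σxy = 2820.96, Σx² = 2345.16
Sxx = Σx² − (Σx)²/n = 2345.16 − 2239.291429 = 105.868571
Sxy = Σxy − (Σx)(Σy)/n = 2820.96 − 2743.668571 = 77.291429
b = Sxy/Sxx = 77.291429/105.868571 = 0.730070
a = ȳ − b·x̄ = 21.914286 − 0.730070·17.885714 = 8.856469

8.856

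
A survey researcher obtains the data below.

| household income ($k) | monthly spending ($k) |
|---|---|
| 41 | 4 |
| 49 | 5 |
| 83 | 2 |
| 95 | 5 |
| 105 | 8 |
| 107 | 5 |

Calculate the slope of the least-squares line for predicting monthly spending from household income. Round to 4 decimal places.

n = 6, Σx = 480, Σy = 29, Σxy = 2425, Σx² = 42470
Sxx = Σx² − (Σx)²/n = 42470 − 38400 = 4070
Sxy = Σxy − (Σx)(Σy)/n = 2425 − 2320 = 105
b = Sxy/Sxx = 105/4070 = 0.025799

0.0258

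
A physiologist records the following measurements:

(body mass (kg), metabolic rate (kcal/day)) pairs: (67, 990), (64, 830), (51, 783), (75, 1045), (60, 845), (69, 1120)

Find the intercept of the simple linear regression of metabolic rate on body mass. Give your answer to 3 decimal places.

n = 6, Σx = 386, Σy = 5613, Σxy = 365738, Σx² = 25172
Sxx = Σx² − (Σx)²/n = 25172 − 24832.666667 = 339.333333
Sxy = Σxy − (Σx)(Σy)/n = 365738 − 361103 = 4635
b = Sxy/Sxx = 4635/339.333333 = 13.659136
a = ȳ − b·x̄ = 935.5 − 13.659136·64.333333 = 56.762279

56.762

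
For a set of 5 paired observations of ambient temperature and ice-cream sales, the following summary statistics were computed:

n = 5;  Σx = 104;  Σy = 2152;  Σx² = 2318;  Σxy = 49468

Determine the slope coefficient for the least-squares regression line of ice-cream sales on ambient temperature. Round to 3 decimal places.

Sxx = Σx² − (Σx)²/n = 2318 − 2163.2 = 154.8
Sxy = Σxy − (Σx)(Σy)/n = 49468 − 44761.6 = 4706.4
b = Sxy/Sxx = 4706.4/154.8 = 30.403101

30.403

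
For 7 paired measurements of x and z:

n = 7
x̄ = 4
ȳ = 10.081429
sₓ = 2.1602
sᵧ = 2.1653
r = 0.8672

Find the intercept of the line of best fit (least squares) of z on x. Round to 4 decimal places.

b = r · sᵧ/sₓ = 0.8672 · 2.1653/2.1602 = 0.869247
a = ȳ − b·x̄ = 10.081429 − 0.869247·4 = 6.604440

6.6044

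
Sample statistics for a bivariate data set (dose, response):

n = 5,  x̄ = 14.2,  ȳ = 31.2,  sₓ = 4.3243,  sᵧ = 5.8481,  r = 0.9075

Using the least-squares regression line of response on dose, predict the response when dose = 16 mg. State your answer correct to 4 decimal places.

33.4091

b = r · sᵧ/sₓ = 0.9075 · 5.8481/4.3243 = 1.227286
a = ȳ − b·x̄ = 31.2 − 1.227286·14.2 = 13.772546
ŷ(16) = a + b·16 = 13.772546 + 1.227286·16 = 33.409114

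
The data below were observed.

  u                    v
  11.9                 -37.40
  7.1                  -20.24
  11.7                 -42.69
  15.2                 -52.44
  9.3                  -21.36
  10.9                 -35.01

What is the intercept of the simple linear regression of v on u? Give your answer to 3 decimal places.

13.184

n = 6, Σx = 66.1, Σy = -209.14, Σxy = -2465.582, Σx² = 765.25
Sxx = Σx² − (Σx)²/n = 765.25 − 728.201667 = 37.048333
Sxy = Σxy − (Σx)(Σy)/n = -2465.582 − (-2304.025667) = -161.556333
b = Sxy/Sxx = -161.556333/37.048333 = -4.360691
a = ȳ − b·x̄ = -34.856667 − (-4.360691)·11.016667 = 13.183612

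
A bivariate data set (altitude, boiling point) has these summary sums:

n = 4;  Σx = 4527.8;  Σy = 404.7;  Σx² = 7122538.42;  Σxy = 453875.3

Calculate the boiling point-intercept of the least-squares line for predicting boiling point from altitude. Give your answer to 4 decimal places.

103.5694

Sxx = Σx² − (Σx)²/n = 7122538.42 − 5125243.21 = 1997295.21
Sxy = Σxy − (Σx)(Σy)/n = 453875.3 − 458100.165 = -4224.865
b = Sxy/Sxx = -4224.865/1997295.21 = -0.002115
a = ȳ − b·x̄ = 101.175 − (-0.002115)·1131.95 = 103.569406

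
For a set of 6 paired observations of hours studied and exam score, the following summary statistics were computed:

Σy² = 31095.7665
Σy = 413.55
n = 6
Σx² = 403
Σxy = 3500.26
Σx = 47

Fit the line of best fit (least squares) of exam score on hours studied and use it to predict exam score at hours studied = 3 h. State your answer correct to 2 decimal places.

32.74

Sxx = Σx² − (Σx)²/n = 403 − 368.166667 = 34.833333
Sxy = Σxy − (Σx)(Σy)/n = 3500.26 − 3239.475 = 260.785
b = Sxy/Sxx = 260.785/34.833333 = 7.486651
a = ȳ − b·x̄ = 68.925 − 7.486651·7.833333 = 10.279569
ŷ(3) = a + b·3 = 10.279569 + 7.486651·3 = 32.739522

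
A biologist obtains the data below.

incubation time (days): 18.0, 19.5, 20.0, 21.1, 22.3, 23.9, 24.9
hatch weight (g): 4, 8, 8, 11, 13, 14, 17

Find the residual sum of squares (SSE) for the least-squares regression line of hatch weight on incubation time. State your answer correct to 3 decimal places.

n = 7, Σx = 149.7, Σy = 75, Σxy = 1667.9, Σx² = 3237.97, Σy² = 919
Sxx = Σx² − (Σx)²/n = 3237.97 − 3201.441429 = 36.528571
Sxy = Σxy − (Σx)(Σy)/n = 1667.9 − 1603.928571 = 63.971429
Syy = Σy² − (Σy)²/n = 919 − 803.571429 = 115.428571
b = Sxy/Sxx = 63.971429/36.528571 = 1.751271
SSE = Syy − b·Sxy = 115.428571 − 1.751271·63.971429 = 3.397262

3.397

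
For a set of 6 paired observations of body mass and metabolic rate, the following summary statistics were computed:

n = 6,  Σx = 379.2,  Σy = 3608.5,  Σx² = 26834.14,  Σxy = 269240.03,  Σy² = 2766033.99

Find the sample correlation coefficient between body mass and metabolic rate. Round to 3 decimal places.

0.996

Sxx = Σx² − (Σx)²/n = 26834.14 − 23965.44 = 2868.7
Sxy = Σxy − (Σx)(Σy)/n = 269240.03 − 228057.2 = 41182.83
Syy = Σy² − (Σy)²/n = 2766033.99 − 2170212.041667 = 595821.948333
r = Sxy/√(Sxx·Syy) = 41182.83/√(1709234423.183833) = 41182.83/41342.888423 = 0.996129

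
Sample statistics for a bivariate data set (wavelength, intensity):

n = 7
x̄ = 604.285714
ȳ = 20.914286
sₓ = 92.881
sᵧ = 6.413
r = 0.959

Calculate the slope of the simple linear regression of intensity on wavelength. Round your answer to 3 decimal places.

b = r · sᵧ/sₓ = 0.959 · 6.413/92.881 = 0.066214

0.066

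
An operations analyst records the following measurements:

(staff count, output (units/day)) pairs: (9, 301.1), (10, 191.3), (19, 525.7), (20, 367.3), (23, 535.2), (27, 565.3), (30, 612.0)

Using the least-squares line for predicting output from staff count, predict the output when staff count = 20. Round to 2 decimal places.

447.69

n = 7, Σx = 138, Σy = 3097.9, Σxy = 67889.9, Σx² = 3100
Sxx = Σx² − (Σx)²/n = 3100 − 2720.571429 = 379.428571
Sxy = Σxy − (Σx)(Σy)/n = 67889.9 − 61072.885714 = 6817.014286
b = Sxy/Sxx = 6817.014286/379.428571 = 17.966529
a = ȳ − b·x̄ = 442.557143 − 17.966529·19.714286 = 88.359864
ŷ(20) = a + b·20 = 88.359864 + 17.966529·20 = 447.690437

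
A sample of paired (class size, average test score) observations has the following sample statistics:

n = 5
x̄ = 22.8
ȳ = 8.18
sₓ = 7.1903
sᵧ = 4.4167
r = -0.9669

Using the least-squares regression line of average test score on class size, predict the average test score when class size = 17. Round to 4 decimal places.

11.6248

b = r · sᵧ/sₓ = -0.9669 · 4.4167/7.1903 = -0.593926
a = ȳ − b·x̄ = 8.18 − (-0.593926)·22.8 = 21.721516
ŷ(17) = a + b·17 = 21.721516 + (-0.593926)·17 = 11.624772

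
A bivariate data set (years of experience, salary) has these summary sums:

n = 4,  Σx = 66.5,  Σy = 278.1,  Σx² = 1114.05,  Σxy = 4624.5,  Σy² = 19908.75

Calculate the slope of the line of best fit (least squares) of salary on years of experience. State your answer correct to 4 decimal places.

0.1281

Sxx = Σx² − (Σx)²/n = 1114.05 − 1105.5625 = 8.4875
Sxy = Σxy − (Σx)(Σy)/n = 4624.5 − 4623.4125 = 1.0875
b = Sxy/Sxx = 1.0875/8.4875 = 0.128130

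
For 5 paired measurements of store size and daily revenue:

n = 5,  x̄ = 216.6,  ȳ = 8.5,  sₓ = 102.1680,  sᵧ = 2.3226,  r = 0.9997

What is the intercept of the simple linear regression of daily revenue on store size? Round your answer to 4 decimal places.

3.5775

b = r · sᵧ/sₓ = 0.9997 · 2.3226/102.168 = 0.022726
a = ȳ − b·x̄ = 8.5 − 0.022726·216.6 = 3.577478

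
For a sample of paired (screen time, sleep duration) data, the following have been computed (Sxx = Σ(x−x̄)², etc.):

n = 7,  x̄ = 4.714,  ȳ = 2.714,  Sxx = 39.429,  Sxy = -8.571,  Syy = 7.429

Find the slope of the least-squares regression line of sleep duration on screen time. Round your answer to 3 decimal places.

b = Sxy/Sxx = -8.571/39.429 = -0.217378

-0.217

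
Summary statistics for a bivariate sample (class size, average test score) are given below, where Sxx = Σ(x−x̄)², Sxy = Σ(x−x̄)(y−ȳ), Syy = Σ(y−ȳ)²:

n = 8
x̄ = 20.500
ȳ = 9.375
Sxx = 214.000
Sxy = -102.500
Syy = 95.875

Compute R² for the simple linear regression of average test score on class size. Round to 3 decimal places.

R² = Sxy²/(Sxx·Syy) = (-102.5)²/(214·95.875) = 0.512069

0.512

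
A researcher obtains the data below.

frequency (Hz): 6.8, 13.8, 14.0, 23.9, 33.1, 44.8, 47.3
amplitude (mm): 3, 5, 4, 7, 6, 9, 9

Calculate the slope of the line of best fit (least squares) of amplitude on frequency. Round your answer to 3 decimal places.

n = 7, Σx = 183.7, Σy = 43, Σxy = 1340.2, Σx² = 6343.83
Sxx = Σx² − (Σx)²/n = 6343.83 − 4820.812857 = 1523.017143
Sxy = Σxy − (Σx)(Σy)/n = 1340.2 − 1128.442857 = 211.757143
b = Sxy/Sxx = 211.757143/1523.017143 = 0.139038

0.139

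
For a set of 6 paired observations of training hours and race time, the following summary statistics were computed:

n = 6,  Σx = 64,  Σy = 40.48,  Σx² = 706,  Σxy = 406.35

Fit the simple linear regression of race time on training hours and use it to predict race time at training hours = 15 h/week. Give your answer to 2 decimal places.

2.02

Sxx = Σx² − (Σx)²/n = 706 − 682.666667 = 23.333333
Sxy = Σxy − (Σx)(Σy)/n = 406.35 − 431.786667 = -25.436667
b = Sxy/Sxx = -25.436667/23.333333 = -1.090143
a = ȳ − b·x̄ = 6.746667 − (-1.090143)·10.666667 = 18.374857
ŷ(15) = a + b·15 = 18.374857 + (-1.090143)·15 = 2.022714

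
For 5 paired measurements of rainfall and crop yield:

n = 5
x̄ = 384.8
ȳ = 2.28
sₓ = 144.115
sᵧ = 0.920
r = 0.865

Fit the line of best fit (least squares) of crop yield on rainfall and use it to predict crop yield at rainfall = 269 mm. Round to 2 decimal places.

1.64

b = r · sᵧ/sₓ = 0.865 · 0.92/144.115 = 0.005522
a = ȳ − b·x̄ = 2.28 − 0.005522·384.8 = 0.155142
ŷ(269) = a + b·269 = 0.155142 + 0.005522·269 = 1.640555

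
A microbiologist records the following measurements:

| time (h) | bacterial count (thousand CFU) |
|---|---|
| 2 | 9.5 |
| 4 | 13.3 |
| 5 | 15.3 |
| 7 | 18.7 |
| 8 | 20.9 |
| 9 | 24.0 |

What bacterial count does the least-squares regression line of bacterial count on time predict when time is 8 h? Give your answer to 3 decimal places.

n = 6, Σx = 35, Σy = 101.7, Σxy = 662.8, Σx² = 239
Sxx = Σx² − (Σx)²/n = 239 − 204.166667 = 34.833333
Sxy = Σxy − (Σx)(Σy)/n = 662.8 − 593.25 = 69.55
b = Sxy/Sxx = 69.55/34.833333 = 1.996651
a = ȳ − b·x̄ = 16.95 − 1.996651·5.833333 = 5.302871
ŷ(8) = a + b·8 = 5.302871 + 1.996651·8 = 21.276077

21.276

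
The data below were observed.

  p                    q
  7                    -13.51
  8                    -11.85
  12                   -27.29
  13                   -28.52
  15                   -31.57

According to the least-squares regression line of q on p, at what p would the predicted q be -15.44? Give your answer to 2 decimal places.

8.30

n = 5, Σx = 55, Σy = -112.74, Σxy = -1361.16, Σx² = 651
Sxx = Σx² − (Σx)²/n = 651 − 605 = 46
Sxy = Σxy − (Σx)(Σy)/n = -1361.16 − (-1240.14) = -121.02
b = Sxy/Sxx = -121.02/46 = -2.630870
a = ȳ − b·x̄ = -22.548 − (-2.630870)·11 = 6.391565
Set a + b·x = -15.44: x = (-15.44 − 6.391565) / (-2.630870) = 8.298232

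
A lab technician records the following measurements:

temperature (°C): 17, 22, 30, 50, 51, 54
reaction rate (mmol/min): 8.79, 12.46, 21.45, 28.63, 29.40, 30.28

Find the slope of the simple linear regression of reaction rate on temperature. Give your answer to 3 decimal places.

0.559

n = 6, Σx = 224, Σy = 131.01, Σxy = 5633.07, Σx² = 9690
Sxx = Σx² − (Σx)²/n = 9690 − 8362.666667 = 1327.333333
Sxy = Σxy − (Σx)(Σy)/n = 5633.07 − 4891.04 = 742.03
b = Sxy/Sxx = 742.03/1327.333333 = 0.559038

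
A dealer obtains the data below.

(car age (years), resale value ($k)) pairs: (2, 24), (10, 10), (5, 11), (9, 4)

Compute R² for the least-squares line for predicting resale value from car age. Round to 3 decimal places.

n = 4, Σx = 26, Σy = 49, Σxy = 239, Σx² = 210, Σy² = 813
Sxx = Σx² − (Σx)²/n = 210 − 169 = 41
Sxy = Σxy − (Σx)(Σy)/n = 239 − 318.5 = -79.5
Syy = Σy² − (Σy)²/n = 813 − 600.25 = 212.75
R² = Sxy²/(Sxx·Syy) = (-79.5)²/(41·212.75) = 0.724571

0.725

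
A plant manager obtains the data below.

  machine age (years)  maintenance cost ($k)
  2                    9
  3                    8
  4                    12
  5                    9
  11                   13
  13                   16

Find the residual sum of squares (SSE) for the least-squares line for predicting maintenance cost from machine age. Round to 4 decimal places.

10.0323

n = 6, Σx = 38, Σy = 67, Σxy = 486, Σx² = 344, Σy² = 795
Sxx = Σx² − (Σx)²/n = 344 − 240.666667 = 103.333333
Sxy = Σxy − (Σx)(Σy)/n = 486 − 424.333333 = 61.666667
Syy = Σy² − (Σy)²/n = 795 − 748.166667 = 46.833333
b = Sxy/Sxx = 61.666667/103.333333 = 0.596774
SSE = Syy − b·Sxy = 46.833333 − 0.596774·61.666667 = 10.032258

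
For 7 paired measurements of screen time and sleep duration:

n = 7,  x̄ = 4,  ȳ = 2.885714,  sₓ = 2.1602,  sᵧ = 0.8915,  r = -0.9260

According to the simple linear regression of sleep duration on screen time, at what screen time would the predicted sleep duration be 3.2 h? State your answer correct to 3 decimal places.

3.178

b = r · sᵧ/sₓ = -0.926 · 0.8915/2.1602 = -0.382154
a = ȳ − b·x̄ = 2.885714 − (-0.382154)·4 = 4.414330
Set a + b·x = 3.2: x = (3.2 − 4.414330) / (-0.382154) = 3.177593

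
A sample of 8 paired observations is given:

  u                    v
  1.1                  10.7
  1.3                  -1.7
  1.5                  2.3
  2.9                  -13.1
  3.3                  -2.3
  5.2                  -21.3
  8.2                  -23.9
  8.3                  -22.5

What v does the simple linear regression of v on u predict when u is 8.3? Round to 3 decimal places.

-25.978

n = 8, Σx = 31.8, Σy = -71.8, Σxy = -526.06, Σx² = 187.62
Sxx = Σx² − (Σx)²/n = 187.62 − 126.405 = 61.215
Sxy = Σxy − (Σx)(Σy)/n = -526.06 − (-285.405) = -240.655
b = Sxy/Sxx = -240.655/61.215 = -3.931308
a = ȳ − b·x̄ = -8.975 − (-3.931308)·3.975 = 6.651948
ŷ(8.3) = a + b·8.3 = 6.651948 + (-3.931308)·8.3 = -25.977906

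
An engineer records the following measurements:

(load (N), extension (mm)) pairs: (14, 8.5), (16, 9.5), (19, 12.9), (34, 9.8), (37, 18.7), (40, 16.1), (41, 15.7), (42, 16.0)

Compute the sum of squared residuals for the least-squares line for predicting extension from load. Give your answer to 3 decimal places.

n = 8, Σx = 243, Σy = 107.2, Σxy = 3500.9, Σx² = 8383, Σy² = 1536.34
Sxx = Σx² − (Σx)²/n = 8383 − 7381.125 = 1001.875
Sxy = Σxy − (Σx)(Σy)/n = 3500.9 − 3256.2 = 244.7
Syy = Σy² − (Σy)²/n = 1536.34 − 1436.48 = 99.86
b = Sxy/Sxx = 244.7/1001.875 = 0.244242
SSE = Syy − b·Sxy = 99.86 − 0.244242·244.7 = 40.093971

40.094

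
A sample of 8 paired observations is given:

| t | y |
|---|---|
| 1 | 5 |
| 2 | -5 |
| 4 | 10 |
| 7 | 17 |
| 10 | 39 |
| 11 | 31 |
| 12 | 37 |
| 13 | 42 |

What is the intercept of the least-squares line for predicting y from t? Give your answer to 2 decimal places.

n = 8, Σx = 60, Σy = 176, Σxy = 1875, Σx² = 604
Sxx = Σx² − (Σx)²/n = 604 − 450 = 154
Sxy = Σxy − (Σx)(Σy)/n = 1875 − 1320 = 555
b = Sxy/Sxx = 555/154 = 3.603896
a = ȳ − b·x̄ = 22 − 3.603896·7.5 = -5.029221

-5.03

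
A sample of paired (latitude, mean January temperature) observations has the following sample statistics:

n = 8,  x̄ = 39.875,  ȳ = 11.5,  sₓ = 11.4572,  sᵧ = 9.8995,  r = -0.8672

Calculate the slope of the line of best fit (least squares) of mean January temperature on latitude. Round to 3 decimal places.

b = r · sᵧ/sₓ = -0.8672 · 9.8995/11.4572 = -0.749297

-0.749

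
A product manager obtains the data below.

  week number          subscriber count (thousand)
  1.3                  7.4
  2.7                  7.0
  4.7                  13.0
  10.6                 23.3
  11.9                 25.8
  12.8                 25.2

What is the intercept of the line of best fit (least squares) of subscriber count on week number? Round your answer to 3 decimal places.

n = 6, Σx = 44, Σy = 101.7, Σxy = 966.18, Σx² = 448.88
Sxx = Σx² − (Σx)²/n = 448.88 − 322.666667 = 126.213333
Sxy = Σxy − (Σx)(Σy)/n = 966.18 − 745.8 = 220.38
b = Sxy/Sxx = 220.38/126.213333 = 1.746091
a = ȳ − b·x̄ = 16.95 − 1.746091·7.333333 = 4.145331

4.145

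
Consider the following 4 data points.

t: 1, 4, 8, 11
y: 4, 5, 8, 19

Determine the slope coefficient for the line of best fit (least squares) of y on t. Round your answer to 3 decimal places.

n = 4, Σx = 24, Σy = 36, Σxy = 297, Σx² = 202
Sxx = Σx² − (Σx)²/n = 202 − 144 = 58
Sxy = Σxy − (Σx)(Σy)/n = 297 − 216 = 81
b = Sxy/Sxx = 81/58 = 1.396552

1.397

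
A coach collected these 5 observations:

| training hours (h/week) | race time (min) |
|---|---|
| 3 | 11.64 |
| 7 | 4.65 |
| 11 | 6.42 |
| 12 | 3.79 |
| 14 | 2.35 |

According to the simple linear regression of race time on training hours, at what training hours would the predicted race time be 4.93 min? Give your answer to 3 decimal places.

n = 5, Σx = 47, Σy = 28.85, Σxy = 216.47, Σx² = 519
Sxx = Σx² − (Σx)²/n = 519 − 441.8 = 77.2
Sxy = Σxy − (Σx)(Σy)/n = 216.47 − 271.19 = -54.72
b = Sxy/Sxx = -54.72/77.2 = -0.708808
a = ȳ − b·x̄ = 5.77 − (-0.708808)·9.4 = 12.432798
Set a + b·x = 4.93: x = (4.93 − 12.432798) / (-0.708808) = 10.585088

10.585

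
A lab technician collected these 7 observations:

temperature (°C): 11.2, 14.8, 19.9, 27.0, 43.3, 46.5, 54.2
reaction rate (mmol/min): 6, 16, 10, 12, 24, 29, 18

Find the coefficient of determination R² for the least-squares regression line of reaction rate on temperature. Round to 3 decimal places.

0.588

n = 7, Σx = 216.9, Σy = 115, Σxy = 4190.3, Σx² = 8444.27, Σy² = 2277
Sxx = Σx² − (Σx)²/n = 8444.27 − 6720.801429 = 1723.468571
Sxy = Σxy − (Σx)(Σy)/n = 4190.3 − 3563.357143 = 626.942857
Syy = Σy² − (Σy)²/n = 2277 − 1889.285714 = 387.714286
R² = Sxy²/(Sxx·Syy) = (626.942857)²/(1723.468571·387.714286) = 0.588221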